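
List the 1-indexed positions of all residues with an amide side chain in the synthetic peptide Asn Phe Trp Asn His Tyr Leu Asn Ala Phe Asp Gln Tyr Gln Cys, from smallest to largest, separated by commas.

1, 4, 8, 12, 14

Only N (asparagine) and Q (glutamine) carry a side-chain carboxamide.
Matching residues: Asn1, Asn4, Asn8, Gln12, Gln14.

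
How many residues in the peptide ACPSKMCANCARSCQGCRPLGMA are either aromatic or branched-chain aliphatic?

1

Aromatic: F, W, Y. Branched-chain aliphatic: I, L, V.
Aromatic residues here: none (0).
Branched-chain aliphatic residues here: L20 (1).
The two groups share no amino acid, so total = 0 + 1 = 1.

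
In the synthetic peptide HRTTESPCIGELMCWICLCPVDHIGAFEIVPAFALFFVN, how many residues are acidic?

Aspartate (D) and glutamate (E) have carboxylic-acid side chains and are the acidic amino acids.
Matching residues: E5, E11, D22, E28.

4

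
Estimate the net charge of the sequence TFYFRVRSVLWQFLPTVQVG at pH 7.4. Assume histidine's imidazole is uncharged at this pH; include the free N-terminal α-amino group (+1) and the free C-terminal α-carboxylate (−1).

+2

At pH ~7.4 the Lys and Arg side chains are protonated (+1), the Asp and Glu side chains are deprotonated (−1), and with His taken as neutral all other side chains carry no charge.
Positive (K, R): R5, R7 → +2.
Negative (D, E): none → −0.
The N-terminus (+1) and C-terminus (−1) cancel.
Net charge = (+2) + (−0) = +2.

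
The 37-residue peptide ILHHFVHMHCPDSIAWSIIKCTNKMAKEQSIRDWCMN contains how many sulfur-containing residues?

The sulfur-bearing residues are cysteine (–SH) and methionine (–S–CH₃).
Matching residues: M8, C10, C21, M25, C35, M36.

6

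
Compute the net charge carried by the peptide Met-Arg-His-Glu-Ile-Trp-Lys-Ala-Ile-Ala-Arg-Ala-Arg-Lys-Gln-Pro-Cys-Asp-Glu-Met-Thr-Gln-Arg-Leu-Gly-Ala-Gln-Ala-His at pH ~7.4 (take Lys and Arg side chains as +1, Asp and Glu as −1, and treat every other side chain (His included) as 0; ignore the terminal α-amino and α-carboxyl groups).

+3

Positive (K, R): Arg2, Lys7, Arg11, Arg13, Lys14, Arg23 → +6.
Negative (D, E): Glu4, Asp18, Glu19 → −3.
Net charge = (+6) + (−3) = +3.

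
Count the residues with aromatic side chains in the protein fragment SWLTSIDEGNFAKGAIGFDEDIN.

The aromatic amino acids are Phe (F, benzyl), Trp (W, indole), and Tyr (Y, phenol).
Matching residues: W2, F11, F18.

3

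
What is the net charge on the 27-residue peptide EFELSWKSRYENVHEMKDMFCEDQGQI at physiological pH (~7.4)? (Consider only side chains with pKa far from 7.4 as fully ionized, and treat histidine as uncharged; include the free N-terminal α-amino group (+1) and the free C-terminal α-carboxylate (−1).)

-4

The side chains ionized at physiological pH are Lys/Arg (+1) and Asp/Glu (−1); with His treated as neutral, nothing else contributes.
Positive (K, R): K7, R9, K17 → +3.
Negative (D, E): E1, E3, E11, E15, D18, E22, D23 → −7.
The N-terminus (+1) and C-terminus (−1) cancel.
Net charge = (+3) + (−7) = −4.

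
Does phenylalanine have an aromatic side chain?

F, W, and Y each carry an aromatic ring on the side chain.
Phenylalanine is in this group.

Yes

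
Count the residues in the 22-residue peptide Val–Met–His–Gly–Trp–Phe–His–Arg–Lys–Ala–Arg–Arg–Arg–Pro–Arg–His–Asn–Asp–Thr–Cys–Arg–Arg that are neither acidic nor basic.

Acidic: D, E. Basic: K, R, H. All other residues are neither.
Matching residues: Val1, Met2, Gly4, Trp5, Phe6, Ala10, Pro14, Asn17, Thr19, Cys20.

10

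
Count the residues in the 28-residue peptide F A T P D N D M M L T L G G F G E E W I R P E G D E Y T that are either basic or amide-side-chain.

2

Basic: H, K, R. Amide-side-chain: N, Q.
Basic residues here: R21 (1).
Amide-side-chain residues here: N6 (1).
The two groups share no amino acid, so total = 1 + 1 = 2.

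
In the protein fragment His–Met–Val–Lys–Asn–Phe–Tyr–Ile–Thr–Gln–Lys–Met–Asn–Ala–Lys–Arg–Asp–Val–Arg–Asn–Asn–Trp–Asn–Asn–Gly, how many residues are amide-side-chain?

Only N (asparagine) and Q (glutamine) carry a side-chain carboxamide.
Matching residues: Asn5, Gln10, Asn13, Asn20, Asn21, Asn23, Asn24.

7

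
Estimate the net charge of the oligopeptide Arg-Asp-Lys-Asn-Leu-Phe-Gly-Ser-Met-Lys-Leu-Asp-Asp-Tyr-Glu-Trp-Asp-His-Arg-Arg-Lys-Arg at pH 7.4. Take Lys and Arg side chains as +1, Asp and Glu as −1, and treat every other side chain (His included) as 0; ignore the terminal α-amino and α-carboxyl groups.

Positive (K, R): Arg1, Lys3, Lys10, Arg19, Arg20, Lys21, Arg22 → +7.
Negative (D, E): Asp2, Asp12, Asp13, Glu15, Asp17 → −5.
Net charge = (+7) + (−5) = +2.

+2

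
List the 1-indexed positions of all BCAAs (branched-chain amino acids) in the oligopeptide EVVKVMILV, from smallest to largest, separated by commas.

2, 3, 5, 7, 8, 9

The BCAAs are Val, Leu, and Ile — aliphatic side chains with a branch point.
Matching residues: V2, V3, V5, I7, L8, V9.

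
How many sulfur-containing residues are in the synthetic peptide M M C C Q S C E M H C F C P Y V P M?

9

Only Cys (C) and Met (M) have a sulfur atom in the side chain.
Matching residues: M1, M2, C3, C4, C7, M9, C11, C13, M18.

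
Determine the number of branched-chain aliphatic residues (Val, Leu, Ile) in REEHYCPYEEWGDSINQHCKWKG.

1

Matching residues: I15.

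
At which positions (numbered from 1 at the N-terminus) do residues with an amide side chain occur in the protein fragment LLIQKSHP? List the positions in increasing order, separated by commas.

Asparagine (N) and glutamine (Q) have uncharged amide side chains.
Matching residues: Q4.

4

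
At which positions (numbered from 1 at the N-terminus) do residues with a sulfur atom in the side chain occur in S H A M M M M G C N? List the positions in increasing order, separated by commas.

Only Cys (C) and Met (M) have a sulfur atom in the side chain.
Matching residues: M4, M5, M6, M7, C9.

4, 5, 6, 7, 9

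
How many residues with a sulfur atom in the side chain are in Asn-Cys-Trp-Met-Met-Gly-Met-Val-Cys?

Cysteine (C, thiol) and methionine (M, thioether) are the two sulfur-containing amino acids.
Matching residues: Cys2, Met4, Met5, Met7, Cys9.

5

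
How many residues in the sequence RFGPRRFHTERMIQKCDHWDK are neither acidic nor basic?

Acidic: D, E. Basic: K, R, H. All other residues are neither.
Matching residues: F2, G3, P4, F7, T9, M12, I13, Q14, C16, W19.

10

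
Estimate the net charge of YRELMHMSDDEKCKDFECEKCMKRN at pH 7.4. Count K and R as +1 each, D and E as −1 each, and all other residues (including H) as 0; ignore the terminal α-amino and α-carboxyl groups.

-1

Positive (K, R): R2, K12, K14, K20, K23, R24 → +6.
Negative (D, E): E3, D9, D10, E11, D15, E17, E19 → −7.
Net charge = (+6) + (−7) = −1.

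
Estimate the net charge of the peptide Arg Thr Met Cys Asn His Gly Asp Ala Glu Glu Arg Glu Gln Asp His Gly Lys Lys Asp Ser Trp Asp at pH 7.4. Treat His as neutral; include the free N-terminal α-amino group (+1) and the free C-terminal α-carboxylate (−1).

Near pH 7.4, K and R contribute +1 each, D and E contribute −1 each, and every other side chain (His included, as stated) is uncharged.
Positive (K, R): Arg1, Arg12, Lys18, Lys19 → +4.
Negative (D, E): Asp8, Glu10, Glu11, Glu13, Asp15, Asp20, Asp23 → −7.
The N-terminus (+1) and C-terminus (−1) cancel.
Net charge = (+4) + (−7) = −3.

-3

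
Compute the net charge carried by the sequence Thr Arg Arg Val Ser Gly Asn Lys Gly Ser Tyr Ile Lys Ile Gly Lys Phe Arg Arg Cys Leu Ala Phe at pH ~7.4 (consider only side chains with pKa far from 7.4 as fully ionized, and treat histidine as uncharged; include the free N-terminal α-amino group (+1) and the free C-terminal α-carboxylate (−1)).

+7

Near pH 7.4, K and R contribute +1 each, D and E contribute −1 each, and every other side chain (His included, as stated) is uncharged.
Positive (K, R): Arg2, Arg3, Lys8, Lys13, Lys16, Arg18, Arg19 → +7.
Negative (D, E): none → −0.
The N-terminus (+1) and C-terminus (−1) cancel.
Net charge = (+7) + (−0) = +7.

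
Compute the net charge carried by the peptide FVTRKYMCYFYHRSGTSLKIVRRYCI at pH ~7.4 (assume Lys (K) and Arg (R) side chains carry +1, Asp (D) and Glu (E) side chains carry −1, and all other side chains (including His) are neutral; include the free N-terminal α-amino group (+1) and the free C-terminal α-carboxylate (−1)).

Positive (K, R): R4, K5, R13, K19, R22, R23 → +6.
Negative (D, E): none → −0.
The N-terminus (+1) and C-terminus (−1) cancel.
Net charge = (+6) + (−0) = +6.

+6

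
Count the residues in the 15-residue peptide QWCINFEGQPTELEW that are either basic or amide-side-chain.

Basic: H, K, R. Amide-side-chain: N, Q.
Basic residues here: none (0).
Amide-side-chain residues here: Q1, N5, Q9 (3).
The two groups share no amino acid, so total = 0 + 3 = 3.

3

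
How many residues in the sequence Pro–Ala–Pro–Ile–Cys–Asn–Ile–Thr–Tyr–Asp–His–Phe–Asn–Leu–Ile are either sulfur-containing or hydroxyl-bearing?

3

Sulfur-containing: C, M. Hydroxyl-bearing: S, T, Y.
Sulfur-containing residues here: Cys5 (1).
Hydroxyl-bearing residues here: Thr8, Tyr9 (2).
The two groups share no amino acid, so total = 1 + 2 = 3.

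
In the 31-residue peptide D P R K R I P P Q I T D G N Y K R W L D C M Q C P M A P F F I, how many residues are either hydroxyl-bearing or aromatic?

5

Hydroxyl-bearing: S, T, Y. Aromatic: F, W, Y.
Hydroxyl-bearing residues here: T11, Y15 (2).
Aromatic residues here: Y15, W18, F29, F30 (4).
Y is in both groups, so the 1 Y residue must not be double-counted.
Total = 2 + 4 − 1 = 5.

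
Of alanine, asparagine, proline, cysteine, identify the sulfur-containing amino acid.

cysteine

Cysteine (C, thiol) and methionine (M, thioether) are the two sulfur-containing amino acids.
Of the listed options, only cysteine belongs to this group.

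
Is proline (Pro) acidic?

No

Only D (aspartate) and E (glutamate) carry a side-chain carboxylic acid.
Proline is not in this group.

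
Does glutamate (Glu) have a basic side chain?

The basic amino acids are Lys (K), Arg (R), and His (H).
Glutamate is not in this group.

No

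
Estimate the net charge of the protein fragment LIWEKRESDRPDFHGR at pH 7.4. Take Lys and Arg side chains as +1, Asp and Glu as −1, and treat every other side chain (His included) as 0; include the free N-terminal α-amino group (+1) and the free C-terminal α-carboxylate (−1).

Positive (K, R): K5, R6, R10, R16 → +4.
Negative (D, E): E4, E7, D9, D12 → −4.
The N-terminus (+1) and C-terminus (−1) cancel.
Net charge = (+4) + (−4) = 0.

0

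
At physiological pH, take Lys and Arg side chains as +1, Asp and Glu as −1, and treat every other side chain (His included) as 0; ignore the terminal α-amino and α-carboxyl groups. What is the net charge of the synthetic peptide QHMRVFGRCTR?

+3

Positive (K, R): R4, R8, R11 → +3.
Negative (D, E): none → −0.
Net charge = (+3) + (−0) = +3.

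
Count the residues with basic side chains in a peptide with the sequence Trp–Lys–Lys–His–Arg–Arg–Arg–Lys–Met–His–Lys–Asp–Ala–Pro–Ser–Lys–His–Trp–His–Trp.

Lysine (K), arginine (R), and histidine (H) have basic, nitrogen-containing side chains.
Matching residues: Lys2, Lys3, His4, Arg5, Arg6, Arg7, Lys8, His10, Lys11, Lys16, His17, His19.

12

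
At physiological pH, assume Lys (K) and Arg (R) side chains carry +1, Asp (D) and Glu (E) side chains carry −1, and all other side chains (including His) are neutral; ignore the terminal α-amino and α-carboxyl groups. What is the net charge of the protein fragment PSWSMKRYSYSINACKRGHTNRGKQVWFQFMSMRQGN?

+7

Positive (K, R): K6, R7, K16, R17, R22, K24, R34 → +7.
Negative (D, E): none → −0.
Net charge = (+7) + (−0) = +7.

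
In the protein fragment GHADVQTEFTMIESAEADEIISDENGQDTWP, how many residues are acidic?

Only D (aspartate) and E (glutamate) carry a side-chain carboxylic acid.
Matching residues: D4, E8, E13, E16, D18, E19, D23, E24, D28.

9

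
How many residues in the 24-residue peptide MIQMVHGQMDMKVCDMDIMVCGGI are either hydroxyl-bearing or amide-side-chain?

Hydroxyl-bearing: S, T, Y. Amide-side-chain: N, Q.
Hydroxyl-bearing residues here: none (0).
Amide-side-chain residues here: Q3, Q8 (2).
The two groups share no amino acid, so total = 0 + 2 = 2.

2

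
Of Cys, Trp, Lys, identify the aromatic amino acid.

Trp

The aromatic amino acids are Phe (F, benzyl), Trp (W, indole), and Tyr (Y, phenol).
Of the listed options, only Trp belongs to this group.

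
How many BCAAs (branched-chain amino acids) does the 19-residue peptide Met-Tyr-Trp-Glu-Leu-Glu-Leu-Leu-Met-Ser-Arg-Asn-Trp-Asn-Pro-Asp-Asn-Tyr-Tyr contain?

3

Valine (V), leucine (L), and isoleucine (I) are the branched-chain amino acids.
Matching residues: Leu5, Leu7, Leu8.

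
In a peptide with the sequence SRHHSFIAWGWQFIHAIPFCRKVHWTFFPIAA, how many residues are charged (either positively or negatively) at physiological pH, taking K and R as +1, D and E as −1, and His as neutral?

3

Charged side chains at pH ~7.4: K, R (positive); D, E (negative).
Matching residues: R2, R21, K22.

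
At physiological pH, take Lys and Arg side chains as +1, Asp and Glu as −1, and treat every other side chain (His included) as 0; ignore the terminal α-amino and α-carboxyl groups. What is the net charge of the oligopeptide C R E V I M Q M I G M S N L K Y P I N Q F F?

+1

Positive (K, R): R2, K15 → +2.
Negative (D, E): E3 → −1.
Net charge = (+2) + (−1) = +1.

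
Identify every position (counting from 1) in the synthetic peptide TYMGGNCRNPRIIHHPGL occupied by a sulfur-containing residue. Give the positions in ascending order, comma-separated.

3, 7

Cysteine (C, thiol) and methionine (M, thioether) are the two sulfur-containing amino acids.
Matching residues: M3, C7.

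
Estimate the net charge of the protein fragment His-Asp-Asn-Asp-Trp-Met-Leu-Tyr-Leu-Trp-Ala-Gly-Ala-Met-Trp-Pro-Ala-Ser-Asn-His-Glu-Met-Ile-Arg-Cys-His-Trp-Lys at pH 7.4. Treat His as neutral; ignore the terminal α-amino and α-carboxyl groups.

-1

At pH ~7.4 the Lys and Arg side chains are protonated (+1), the Asp and Glu side chains are deprotonated (−1), and with His taken as neutral all other side chains carry no charge.
Positive (K, R): Arg24, Lys28 → +2.
Negative (D, E): Asp2, Asp4, Glu21 → −3.
Net charge = (+2) + (−3) = −1.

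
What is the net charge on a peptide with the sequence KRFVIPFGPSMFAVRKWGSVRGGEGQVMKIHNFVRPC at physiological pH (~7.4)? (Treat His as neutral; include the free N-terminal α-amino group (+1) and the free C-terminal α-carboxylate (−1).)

At pH ~7.4 the Lys and Arg side chains are protonated (+1), the Asp and Glu side chains are deprotonated (−1), and with His taken as neutral all other side chains carry no charge.
Positive (K, R): K1, R2, R15, K16, R21, K29, R35 → +7.
Negative (D, E): E24 → −1.
The N-terminus (+1) and C-terminus (−1) cancel.
Net charge = (+7) + (−1) = +6.

+6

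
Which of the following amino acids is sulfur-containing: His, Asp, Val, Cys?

Only Cys (C) and Met (M) have a sulfur atom in the side chain.
Of the listed options, only Cys belongs to this group.

Cys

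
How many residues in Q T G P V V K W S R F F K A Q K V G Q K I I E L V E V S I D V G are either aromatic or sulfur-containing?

Aromatic: F, W, Y. Sulfur-containing: C, M.
Aromatic residues here: W8, F11, F12 (3).
Sulfur-containing residues here: none (0).
The two groups share no amino acid, so total = 3 + 0 = 3.

3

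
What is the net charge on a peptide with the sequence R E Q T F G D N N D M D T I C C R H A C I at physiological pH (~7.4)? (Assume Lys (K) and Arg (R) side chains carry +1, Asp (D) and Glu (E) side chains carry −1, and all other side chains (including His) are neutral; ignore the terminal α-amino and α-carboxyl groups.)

Positive (K, R): R1, R17 → +2.
Negative (D, E): E2, D7, D10, D12 → −4.
Net charge = (+2) + (−4) = −2.

-2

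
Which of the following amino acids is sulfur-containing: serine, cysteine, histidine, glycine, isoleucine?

cysteine

The sulfur-bearing residues are cysteine (–SH) and methionine (–S–CH₃).
Of the listed options, only cysteine belongs to this group.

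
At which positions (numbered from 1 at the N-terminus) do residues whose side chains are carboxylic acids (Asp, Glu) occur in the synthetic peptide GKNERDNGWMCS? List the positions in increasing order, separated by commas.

4, 6

Matching residues: E4, D6.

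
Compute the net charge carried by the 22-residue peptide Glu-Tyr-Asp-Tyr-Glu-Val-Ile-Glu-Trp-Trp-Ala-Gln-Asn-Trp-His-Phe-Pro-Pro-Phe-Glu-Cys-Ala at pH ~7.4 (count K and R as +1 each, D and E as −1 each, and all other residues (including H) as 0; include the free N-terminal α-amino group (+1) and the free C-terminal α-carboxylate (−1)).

Positive (K, R): none → +0.
Negative (D, E): Glu1, Asp3, Glu5, Glu8, Glu20 → −5.
The N-terminus (+1) and C-terminus (−1) cancel.
Net charge = (+0) + (−5) = −5.

-5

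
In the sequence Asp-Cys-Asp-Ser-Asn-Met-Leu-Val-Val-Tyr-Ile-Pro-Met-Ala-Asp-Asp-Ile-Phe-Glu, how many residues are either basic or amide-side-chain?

1

Basic: H, K, R. Amide-side-chain: N, Q.
Basic residues here: none (0).
Amide-side-chain residues here: Asn5 (1).
The two groups share no amino acid, so total = 0 + 1 = 1.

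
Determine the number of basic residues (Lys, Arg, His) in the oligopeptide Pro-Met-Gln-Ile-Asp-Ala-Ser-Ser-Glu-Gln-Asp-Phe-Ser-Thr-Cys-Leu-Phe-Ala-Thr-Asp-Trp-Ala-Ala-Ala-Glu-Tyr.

0

None of the 26 residues belong to this group.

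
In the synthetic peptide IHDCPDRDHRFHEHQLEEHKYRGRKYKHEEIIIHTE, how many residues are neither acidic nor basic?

Acidic: D, E. Basic: K, R, H. All other residues are neither.
Matching residues: I1, C4, P5, F11, Q15, L16, Y21, G23, Y26, I31, I32, I33, T35.

13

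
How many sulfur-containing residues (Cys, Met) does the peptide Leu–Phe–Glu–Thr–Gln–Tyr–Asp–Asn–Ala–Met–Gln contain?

Matching residues: Met10.

1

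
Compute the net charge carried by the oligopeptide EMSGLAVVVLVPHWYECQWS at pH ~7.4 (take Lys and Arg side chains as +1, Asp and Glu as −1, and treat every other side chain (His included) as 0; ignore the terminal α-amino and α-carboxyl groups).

Positive (K, R): none → +0.
Negative (D, E): E1, E16 → −2.
Net charge = (+0) + (−2) = −2.

-2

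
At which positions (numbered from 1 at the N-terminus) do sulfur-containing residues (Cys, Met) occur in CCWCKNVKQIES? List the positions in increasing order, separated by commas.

1, 2, 4

Matching residues: C1, C2, C4.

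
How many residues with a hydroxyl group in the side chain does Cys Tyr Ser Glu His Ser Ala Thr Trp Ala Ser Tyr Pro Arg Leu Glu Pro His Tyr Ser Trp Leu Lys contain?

The –OH-bearing residues are Ser, Thr (aliphatic alcohols), and Tyr (phenol).
Matching residues: Tyr2, Ser3, Ser6, Thr8, Ser11, Tyr12, Tyr19, Ser20.

8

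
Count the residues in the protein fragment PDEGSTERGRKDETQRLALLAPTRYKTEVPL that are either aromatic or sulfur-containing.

Aromatic: F, W, Y. Sulfur-containing: C, M.
Aromatic residues here: Y25 (1).
Sulfur-containing residues here: none (0).
The two groups share no amino acid, so total = 1 + 0 = 1.

1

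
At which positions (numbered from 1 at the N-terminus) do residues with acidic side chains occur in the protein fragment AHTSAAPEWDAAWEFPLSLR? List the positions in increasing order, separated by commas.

Aspartate (D) and glutamate (E) have carboxylic-acid side chains and are the acidic amino acids.
Matching residues: E8, D10, E14.

8, 10, 14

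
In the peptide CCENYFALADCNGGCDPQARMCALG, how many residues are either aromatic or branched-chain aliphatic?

4

Aromatic: F, W, Y. Branched-chain aliphatic: I, L, V.
Aromatic residues here: Y5, F6 (2).
Branched-chain aliphatic residues here: L8, L24 (2).
The two groups share no amino acid, so total = 2 + 2 = 4.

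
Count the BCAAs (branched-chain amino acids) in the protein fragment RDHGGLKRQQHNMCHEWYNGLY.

Valine (V), leucine (L), and isoleucine (I) are the branched-chain amino acids.
Matching residues: L6, L21.

2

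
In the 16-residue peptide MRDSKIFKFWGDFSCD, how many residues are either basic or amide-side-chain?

Basic: H, K, R. Amide-side-chain: N, Q.
Basic residues here: R2, K5, K8 (3).
Amide-side-chain residues here: none (0).
The two groups share no amino acid, so total = 3 + 0 = 3.

3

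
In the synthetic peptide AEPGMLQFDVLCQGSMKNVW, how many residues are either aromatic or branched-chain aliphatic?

Aromatic: F, W, Y. Branched-chain aliphatic: I, L, V.
Aromatic residues here: F8, W20 (2).
Branched-chain aliphatic residues here: L6, V10, L11, V19 (4).
The two groups share no amino acid, so total = 2 + 4 = 6.

6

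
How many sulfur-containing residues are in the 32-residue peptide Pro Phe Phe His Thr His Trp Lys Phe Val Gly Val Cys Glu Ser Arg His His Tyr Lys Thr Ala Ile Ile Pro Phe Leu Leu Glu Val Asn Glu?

Cysteine (C, thiol) and methionine (M, thioether) are the two sulfur-containing amino acids.
Matching residues: Cys13.

1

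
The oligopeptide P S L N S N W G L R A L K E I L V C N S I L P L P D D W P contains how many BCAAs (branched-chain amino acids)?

9

V, L, and I make up the branched-chain aliphatic group.
Matching residues: L3, L9, L12, I15, L16, V17, I21, L22, L24.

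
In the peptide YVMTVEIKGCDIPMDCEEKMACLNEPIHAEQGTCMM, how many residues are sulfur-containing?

9

Cysteine (C, thiol) and methionine (M, thioether) are the two sulfur-containing amino acids.
Matching residues: M3, C10, M14, C16, M20, C22, C34, M35, M36.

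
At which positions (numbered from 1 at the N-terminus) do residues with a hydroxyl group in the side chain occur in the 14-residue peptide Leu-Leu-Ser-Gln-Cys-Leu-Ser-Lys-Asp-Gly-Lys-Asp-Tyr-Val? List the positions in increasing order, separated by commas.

Serine (S), threonine (T), and tyrosine (Y) each carry a hydroxyl group on the side chain.
Matching residues: Ser3, Ser7, Tyr13.

3, 7, 13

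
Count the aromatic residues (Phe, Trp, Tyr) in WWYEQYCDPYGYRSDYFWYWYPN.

Matching residues: W1, W2, Y3, Y6, Y10, Y12, Y16, F17, W18, Y19, W20, Y21.

12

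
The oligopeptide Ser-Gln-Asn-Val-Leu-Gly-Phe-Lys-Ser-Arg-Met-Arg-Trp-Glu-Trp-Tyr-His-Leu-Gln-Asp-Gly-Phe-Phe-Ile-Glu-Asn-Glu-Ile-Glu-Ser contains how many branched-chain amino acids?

5

The BCAAs are Val, Leu, and Ile — aliphatic side chains with a branch point.
Matching residues: Val4, Leu5, Leu18, Ile24, Ile28.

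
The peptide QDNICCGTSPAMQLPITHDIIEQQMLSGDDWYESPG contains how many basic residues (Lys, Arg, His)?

1

Matching residues: H18.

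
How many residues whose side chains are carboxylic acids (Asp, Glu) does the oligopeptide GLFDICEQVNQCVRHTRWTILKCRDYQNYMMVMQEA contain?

4

Matching residues: D4, E7, D25, E35.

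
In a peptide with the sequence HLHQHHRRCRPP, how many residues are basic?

The basic amino acids are Lys (K), Arg (R), and His (H).
Matching residues: H1, H3, H5, H6, R7, R8, R10.

7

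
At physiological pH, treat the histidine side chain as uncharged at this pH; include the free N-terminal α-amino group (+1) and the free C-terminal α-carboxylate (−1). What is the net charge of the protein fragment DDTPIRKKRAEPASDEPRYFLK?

+1

At pH ~7.4 the Lys and Arg side chains are protonated (+1), the Asp and Glu side chains are deprotonated (−1), and with His taken as neutral all other side chains carry no charge.
Positive (K, R): R6, K7, K8, R9, R18, K22 → +6.
Negative (D, E): D1, D2, E11, D15, E16 → −5.
The N-terminus (+1) and C-terminus (−1) cancel.
Net charge = (+6) + (−5) = +1.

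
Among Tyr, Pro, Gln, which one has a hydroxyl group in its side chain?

Tyr

S, T, and Y are the three residues with a side-chain hydroxyl.
Of the listed options, only Tyr belongs to this group.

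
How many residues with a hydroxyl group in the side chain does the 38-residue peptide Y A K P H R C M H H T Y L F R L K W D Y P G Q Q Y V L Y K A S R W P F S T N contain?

S, T, and Y are the three residues with a side-chain hydroxyl.
Matching residues: Y1, T11, Y12, Y20, Y25, Y28, S31, S36, T37.

9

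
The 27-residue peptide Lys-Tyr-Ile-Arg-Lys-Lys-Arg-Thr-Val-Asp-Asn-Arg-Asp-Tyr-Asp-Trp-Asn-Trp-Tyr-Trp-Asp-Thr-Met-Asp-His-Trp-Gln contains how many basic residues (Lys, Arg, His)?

Matching residues: Lys1, Arg4, Lys5, Lys6, Arg7, Arg12, His25.

7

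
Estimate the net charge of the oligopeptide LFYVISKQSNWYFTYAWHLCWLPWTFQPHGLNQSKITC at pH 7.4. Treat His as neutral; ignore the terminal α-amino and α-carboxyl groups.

The side chains ionized at physiological pH are Lys/Arg (+1) and Asp/Glu (−1); with His treated as neutral, nothing else contributes.
Positive (K, R): K7, K35 → +2.
Negative (D, E): none → −0.
Net charge = (+2) + (−0) = +2.

+2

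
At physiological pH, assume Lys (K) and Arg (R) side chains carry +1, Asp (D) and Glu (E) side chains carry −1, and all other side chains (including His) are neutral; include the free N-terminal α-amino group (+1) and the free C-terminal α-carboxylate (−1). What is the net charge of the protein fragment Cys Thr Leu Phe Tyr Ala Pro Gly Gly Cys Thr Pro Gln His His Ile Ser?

Positive (K, R): none → +0.
Negative (D, E): none → −0.
The N-terminus (+1) and C-terminus (−1) cancel.
Net charge = (+0) + (−0) = 0.

0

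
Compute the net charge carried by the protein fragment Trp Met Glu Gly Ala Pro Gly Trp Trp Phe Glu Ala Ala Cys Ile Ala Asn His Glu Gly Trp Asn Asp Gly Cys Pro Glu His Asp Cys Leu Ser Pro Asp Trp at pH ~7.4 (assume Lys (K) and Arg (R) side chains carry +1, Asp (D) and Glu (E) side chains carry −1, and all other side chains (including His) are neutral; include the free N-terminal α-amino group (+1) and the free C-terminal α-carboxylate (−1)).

-7

Positive (K, R): none → +0.
Negative (D, E): Glu3, Glu11, Glu19, Asp23, Glu27, Asp29, Asp34 → −7.
The N-terminus (+1) and C-terminus (−1) cancel.
Net charge = (+0) + (−7) = −7.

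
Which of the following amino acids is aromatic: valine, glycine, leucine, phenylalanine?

phenylalanine

Phenylalanine (F), tryptophan (W), and tyrosine (Y) have aromatic ring side chains.
Of the listed options, only phenylalanine belongs to this group.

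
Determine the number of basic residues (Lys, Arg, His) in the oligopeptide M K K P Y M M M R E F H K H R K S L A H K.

10

Matching residues: K2, K3, R9, H12, K13, H14, R15, K16, H20, K21.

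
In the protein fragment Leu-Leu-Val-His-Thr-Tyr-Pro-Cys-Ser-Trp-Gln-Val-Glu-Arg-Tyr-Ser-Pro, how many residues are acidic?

Aspartate (D) and glutamate (E) have carboxylic-acid side chains and are the acidic amino acids.
Matching residues: Glu13.

1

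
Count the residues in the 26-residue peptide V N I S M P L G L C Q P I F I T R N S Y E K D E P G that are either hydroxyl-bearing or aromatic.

Hydroxyl-bearing: S, T, Y. Aromatic: F, W, Y.
Hydroxyl-bearing residues here: S4, T16, S19, Y20 (4).
Aromatic residues here: F14, Y20 (2).
Y is in both groups, so the 1 Y residue must not be double-counted.
Total = 4 + 2 − 1 = 5.

5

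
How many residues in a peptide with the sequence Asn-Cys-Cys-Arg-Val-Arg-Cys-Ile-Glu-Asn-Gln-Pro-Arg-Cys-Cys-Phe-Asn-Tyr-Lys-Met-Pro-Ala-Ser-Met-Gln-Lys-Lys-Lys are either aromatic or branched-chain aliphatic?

Aromatic: F, W, Y. Branched-chain aliphatic: I, L, V.
Aromatic residues here: Phe16, Tyr18 (2).
Branched-chain aliphatic residues here: Val5, Ile8 (2).
The two groups share no amino acid, so total = 2 + 2 = 4.

4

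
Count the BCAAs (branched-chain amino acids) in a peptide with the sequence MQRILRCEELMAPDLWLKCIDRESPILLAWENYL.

10

Valine (V), leucine (L), and isoleucine (I) are the branched-chain amino acids.
Matching residues: I4, L5, L10, L15, L17, I20, I26, L27, L28, L34.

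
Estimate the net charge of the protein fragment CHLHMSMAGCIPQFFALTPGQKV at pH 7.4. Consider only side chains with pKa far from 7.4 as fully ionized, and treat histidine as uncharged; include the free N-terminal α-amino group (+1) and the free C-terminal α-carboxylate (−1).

At pH ~7.4 the Lys and Arg side chains are protonated (+1), the Asp and Glu side chains are deprotonated (−1), and with His taken as neutral all other side chains carry no charge.
Positive (K, R): K22 → +1.
Negative (D, E): none → −0.
The N-terminus (+1) and C-terminus (−1) cancel.
Net charge = (+1) + (−0) = +1.

+1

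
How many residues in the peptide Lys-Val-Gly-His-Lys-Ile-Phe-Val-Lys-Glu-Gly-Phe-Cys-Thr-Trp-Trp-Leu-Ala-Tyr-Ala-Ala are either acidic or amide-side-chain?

Acidic: D, E. Amide-side-chain: N, Q.
Acidic residues here: Glu10 (1).
Amide-side-chain residues here: none (0).
The two groups share no amino acid, so total = 1 + 0 = 1.

1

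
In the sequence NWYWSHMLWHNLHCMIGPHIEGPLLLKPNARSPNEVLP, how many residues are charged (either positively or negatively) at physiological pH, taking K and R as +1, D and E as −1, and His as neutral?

4

Charged side chains at pH ~7.4: K, R (positive); D, E (negative).
Matching residues: E21, K27, R31, E35.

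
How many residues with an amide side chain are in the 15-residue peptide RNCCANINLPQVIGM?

4

The amide-side-chain residues are Asn (N) and Gln (Q).
Matching residues: N2, N6, N8, Q11.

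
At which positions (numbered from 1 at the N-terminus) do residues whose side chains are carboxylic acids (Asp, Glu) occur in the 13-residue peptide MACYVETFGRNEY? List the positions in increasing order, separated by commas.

Matching residues: E6, E12.

6, 12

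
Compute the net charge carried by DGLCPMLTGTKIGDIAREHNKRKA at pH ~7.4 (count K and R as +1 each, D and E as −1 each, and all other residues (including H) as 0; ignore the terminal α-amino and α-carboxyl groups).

Positive (K, R): K11, R17, K21, R22, K23 → +5.
Negative (D, E): D1, D14, E18 → −3.
Net charge = (+5) + (−3) = +2.

+2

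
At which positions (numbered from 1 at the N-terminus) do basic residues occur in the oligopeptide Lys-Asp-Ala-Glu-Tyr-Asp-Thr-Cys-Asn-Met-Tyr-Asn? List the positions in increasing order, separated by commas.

1

The basic amino acids are Lys (K), Arg (R), and His (H).
Matching residues: Lys1.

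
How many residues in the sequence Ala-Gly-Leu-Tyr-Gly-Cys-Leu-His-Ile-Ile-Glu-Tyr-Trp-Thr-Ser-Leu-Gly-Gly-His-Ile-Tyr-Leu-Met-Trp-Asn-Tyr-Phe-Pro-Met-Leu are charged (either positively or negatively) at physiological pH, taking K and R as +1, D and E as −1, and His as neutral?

Charged side chains at pH ~7.4: K, R (positive); D, E (negative).
Matching residues: Glu11.

1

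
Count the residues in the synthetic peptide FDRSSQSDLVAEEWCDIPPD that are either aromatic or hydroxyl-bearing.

5

Aromatic: F, W, Y. Hydroxyl-bearing: S, T, Y.
Aromatic residues here: F1, W14 (2).
Hydroxyl-bearing residues here: S4, S5, S7 (3).
(Y belongs to both groups, but none appear in this sequence.) Total = 2 + 3 = 5.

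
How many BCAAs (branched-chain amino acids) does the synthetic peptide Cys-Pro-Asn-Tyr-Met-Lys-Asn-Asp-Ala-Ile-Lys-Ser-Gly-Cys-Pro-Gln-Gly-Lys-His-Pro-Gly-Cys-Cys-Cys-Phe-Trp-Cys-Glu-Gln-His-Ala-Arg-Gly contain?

The BCAAs are Val, Leu, and Ile — aliphatic side chains with a branch point.
Matching residues: Ile10.

1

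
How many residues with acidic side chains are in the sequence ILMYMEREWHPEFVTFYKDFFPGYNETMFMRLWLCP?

Aspartate (D) and glutamate (E) have carboxylic-acid side chains and are the acidic amino acids.
Matching residues: E6, E8, E12, D19, E26.

5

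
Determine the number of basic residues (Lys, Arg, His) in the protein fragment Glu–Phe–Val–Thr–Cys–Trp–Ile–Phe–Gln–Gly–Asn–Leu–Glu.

None of the 13 residues belong to this group.

0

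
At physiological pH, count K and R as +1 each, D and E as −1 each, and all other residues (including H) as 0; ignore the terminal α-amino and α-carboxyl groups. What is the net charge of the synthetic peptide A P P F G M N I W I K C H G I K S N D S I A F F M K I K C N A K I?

+4

Positive (K, R): K11, K16, K26, K28, K32 → +5.
Negative (D, E): D19 → −1.
Net charge = (+5) + (−1) = +4.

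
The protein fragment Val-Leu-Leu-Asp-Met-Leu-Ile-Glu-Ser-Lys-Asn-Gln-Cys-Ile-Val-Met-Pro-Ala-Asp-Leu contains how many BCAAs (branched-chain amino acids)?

The BCAAs are Val, Leu, and Ile — aliphatic side chains with a branch point.
Matching residues: Val1, Leu2, Leu3, Leu6, Ile7, Ile14, Val15, Leu20.

8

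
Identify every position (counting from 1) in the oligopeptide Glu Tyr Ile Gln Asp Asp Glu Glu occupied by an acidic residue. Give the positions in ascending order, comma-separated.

Aspartate (D) and glutamate (E) have carboxylic-acid side chains and are the acidic amino acids.
Matching residues: Glu1, Asp5, Asp6, Glu7, Glu8.

1, 5, 6, 7, 8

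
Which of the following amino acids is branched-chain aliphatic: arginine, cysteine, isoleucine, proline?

isoleucine

The BCAAs are Val, Leu, and Ile — aliphatic side chains with a branch point.
Of the listed options, only isoleucine belongs to this group.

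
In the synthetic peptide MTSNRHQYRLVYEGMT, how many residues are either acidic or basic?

Acidic: D, E. Basic: H, K, R.
Acidic residues here: E13 (1).
Basic residues here: R5, H6, R9 (3).
The two groups share no amino acid, so total = 1 + 3 = 4.

4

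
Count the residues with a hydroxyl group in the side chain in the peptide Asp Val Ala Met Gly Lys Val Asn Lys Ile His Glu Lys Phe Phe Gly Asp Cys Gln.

S, T, and Y are the three residues with a side-chain hydroxyl.
None of the 19 residues belong to this group.

0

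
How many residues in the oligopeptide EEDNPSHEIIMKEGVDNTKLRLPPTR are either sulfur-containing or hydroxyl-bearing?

Sulfur-containing: C, M. Hydroxyl-bearing: S, T, Y.
Sulfur-containing residues here: M11 (1).
Hydroxyl-bearing residues here: S6, T18, T25 (3).
The two groups share no amino acid, so total = 1 + 3 = 4.

4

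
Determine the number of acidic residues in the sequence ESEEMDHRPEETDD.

The acidic residues are Asp (D) and Glu (E), whose side chains end in a carboxylate group.
Matching residues: E1, E3, E4, D6, E10, E11, D13, D14.

8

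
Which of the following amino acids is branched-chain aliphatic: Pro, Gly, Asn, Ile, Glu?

Ile

Valine (V), leucine (L), and isoleucine (I) are the branched-chain amino acids.
Of the listed options, only Ile belongs to this group.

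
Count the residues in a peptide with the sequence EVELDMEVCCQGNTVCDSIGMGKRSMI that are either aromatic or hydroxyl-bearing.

Aromatic: F, W, Y. Hydroxyl-bearing: S, T, Y.
Aromatic residues here: none (0).
Hydroxyl-bearing residues here: T14, S18, S25 (3).
(Y belongs to both groups, but none appear in this sequence.) Total = 0 + 3 = 3.

3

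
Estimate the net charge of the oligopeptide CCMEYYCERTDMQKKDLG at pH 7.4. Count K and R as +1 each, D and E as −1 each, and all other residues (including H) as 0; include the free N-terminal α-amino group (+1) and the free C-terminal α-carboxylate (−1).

Positive (K, R): R9, K14, K15 → +3.
Negative (D, E): E4, E8, D11, D16 → −4.
The N-terminus (+1) and C-terminus (−1) cancel.
Net charge = (+3) + (−4) = −1.

-1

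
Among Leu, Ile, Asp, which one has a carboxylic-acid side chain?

Asp

The acidic residues are Asp (D) and Glu (E), whose side chains end in a carboxylate group.
Of the listed options, only Asp belongs to this group.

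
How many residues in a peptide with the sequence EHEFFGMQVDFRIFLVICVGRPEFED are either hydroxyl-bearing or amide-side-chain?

Hydroxyl-bearing: S, T, Y. Amide-side-chain: N, Q.
Hydroxyl-bearing residues here: none (0).
Amide-side-chain residues here: Q8 (1).
The two groups share no amino acid, so total = 0 + 1 = 1.

1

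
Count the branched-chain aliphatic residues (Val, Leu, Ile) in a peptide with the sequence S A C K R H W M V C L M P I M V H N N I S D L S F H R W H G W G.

6

Matching residues: V9, L11, I14, V16, I20, L23.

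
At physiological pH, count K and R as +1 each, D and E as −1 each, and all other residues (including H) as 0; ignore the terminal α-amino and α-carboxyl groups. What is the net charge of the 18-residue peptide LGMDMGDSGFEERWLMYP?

-3

Positive (K, R): R13 → +1.
Negative (D, E): D4, D7, E11, E12 → −4.
Net charge = (+1) + (−4) = −3.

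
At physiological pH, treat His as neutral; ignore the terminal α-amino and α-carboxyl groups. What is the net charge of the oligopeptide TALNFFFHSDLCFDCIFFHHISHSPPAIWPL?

At pH ~7.4 the Lys and Arg side chains are protonated (+1), the Asp and Glu side chains are deprotonated (−1), and with His taken as neutral all other side chains carry no charge.
Positive (K, R): none → +0.
Negative (D, E): D10, D14 → −2.
Net charge = (+0) + (−2) = −2.

-2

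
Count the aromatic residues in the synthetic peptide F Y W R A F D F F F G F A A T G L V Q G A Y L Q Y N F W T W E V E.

F, W, and Y each carry an aromatic ring on the side chain.
Matching residues: F1, Y2, W3, F6, F8, F9, F10, F12, Y22, Y25, F27, W28, W30.

13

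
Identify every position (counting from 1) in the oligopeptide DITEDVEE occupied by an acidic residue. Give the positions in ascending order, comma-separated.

1, 4, 5, 7, 8

Only D (aspartate) and E (glutamate) carry a side-chain carboxylic acid.
Matching residues: D1, E4, D5, E7, E8.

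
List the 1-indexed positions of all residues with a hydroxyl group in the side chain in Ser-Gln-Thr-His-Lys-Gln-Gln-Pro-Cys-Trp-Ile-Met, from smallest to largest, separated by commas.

1, 3

S, T, and Y are the three residues with a side-chain hydroxyl.
Matching residues: Ser1, Thr3.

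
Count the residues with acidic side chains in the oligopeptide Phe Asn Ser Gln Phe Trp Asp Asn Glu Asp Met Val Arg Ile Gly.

3

Only D (aspartate) and E (glutamate) carry a side-chain carboxylic acid.
Matching residues: Asp7, Glu9, Asp10.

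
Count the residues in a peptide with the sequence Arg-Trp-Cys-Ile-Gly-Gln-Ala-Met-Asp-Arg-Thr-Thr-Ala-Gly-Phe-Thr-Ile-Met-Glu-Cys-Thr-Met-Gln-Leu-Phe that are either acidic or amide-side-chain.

Acidic: D, E. Amide-side-chain: N, Q.
Acidic residues here: Asp9, Glu19 (2).
Amide-side-chain residues here: Gln6, Gln23 (2).
The two groups share no amino acid, so total = 2 + 2 = 4.

4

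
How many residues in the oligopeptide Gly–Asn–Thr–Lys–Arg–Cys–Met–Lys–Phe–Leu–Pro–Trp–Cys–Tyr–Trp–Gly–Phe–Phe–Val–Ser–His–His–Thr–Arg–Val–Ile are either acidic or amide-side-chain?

Acidic: D, E. Amide-side-chain: N, Q.
Acidic residues here: none (0).
Amide-side-chain residues here: Asn2 (1).
The two groups share no amino acid, so total = 0 + 1 = 1.

1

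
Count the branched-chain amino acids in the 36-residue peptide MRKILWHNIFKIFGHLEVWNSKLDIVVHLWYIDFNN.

12

The BCAAs are Val, Leu, and Ile — aliphatic side chains with a branch point.
Matching residues: I4, L5, I9, I12, L16, V18, L23, I25, V26, V27, L29, I32.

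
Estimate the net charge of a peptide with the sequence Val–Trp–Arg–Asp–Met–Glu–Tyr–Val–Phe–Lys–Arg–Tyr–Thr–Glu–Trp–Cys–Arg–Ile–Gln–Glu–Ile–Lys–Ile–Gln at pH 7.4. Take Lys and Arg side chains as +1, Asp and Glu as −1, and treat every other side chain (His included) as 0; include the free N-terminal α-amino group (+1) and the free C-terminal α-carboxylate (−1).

Positive (K, R): Arg3, Lys10, Arg11, Arg17, Lys22 → +5.
Negative (D, E): Asp4, Glu6, Glu14, Glu20 → −4.
The N-terminus (+1) and C-terminus (−1) cancel.
Net charge = (+5) + (−4) = +1.

+1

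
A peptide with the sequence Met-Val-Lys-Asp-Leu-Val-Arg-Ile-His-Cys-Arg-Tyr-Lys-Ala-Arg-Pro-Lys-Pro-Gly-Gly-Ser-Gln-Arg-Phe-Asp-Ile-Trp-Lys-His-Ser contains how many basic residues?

10

The basic amino acids are Lys (K), Arg (R), and His (H).
Matching residues: Lys3, Arg7, His9, Arg11, Lys13, Arg15, Lys17, Arg23, Lys28, His29.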